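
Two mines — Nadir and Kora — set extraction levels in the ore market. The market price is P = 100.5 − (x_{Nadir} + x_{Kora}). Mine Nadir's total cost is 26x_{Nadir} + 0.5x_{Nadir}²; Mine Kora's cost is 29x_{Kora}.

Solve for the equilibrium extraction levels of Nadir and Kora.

Mine Nadir's profit: π = x_{Nadir}(100.5 − (x_{Nadir} + x_{Kora})) − 26x_{Nadir} − 0.5x_{Nadir}².
∂π/∂x_{Nadir} = 74.5 − 3x_{Nadir} − x_{Kora} = 0, so x_{Nadir} = 149/6 − (1/3)x_{Kora}.
For Kora: ∂π/∂x_{Kora} = 71.5 − 2x_{Kora} − x_{Nadir} = 0 ⇒ x_{Kora} = 35.75 − 0.5x_{Nadir}.
Plugging x_{Kora} into Nadir's best response: x_{Nadir} = 149/6 − (1/3)(35.75 − 0.5x_{Nadir}) ⇒ (5/6)x_{Nadir} = 155/12, so x_{Nadir} = 15.5.
Then x_{Kora} = 35.75 − 0.5·15.5 = 28.

15.5, 28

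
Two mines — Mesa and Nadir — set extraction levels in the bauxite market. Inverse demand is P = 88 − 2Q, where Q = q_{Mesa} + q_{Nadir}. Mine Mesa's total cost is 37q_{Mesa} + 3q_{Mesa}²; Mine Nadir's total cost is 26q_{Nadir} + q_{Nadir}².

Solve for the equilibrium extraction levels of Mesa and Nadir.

Mine Mesa's profit: π = q_{Mesa}(88 − 2(q_{Mesa} + q_{Nadir})) − 37q_{Mesa} − 3q_{Mesa}².
∂π/∂q_{Mesa} = 51 − 10q_{Mesa} − 2q_{Nadir} = 0, so q_{Mesa} = 5.1 − 0.2q_{Nadir}.
For Nadir: ∂π/∂q_{Nadir} = 62 − 6q_{Nadir} − 2q_{Mesa} = 0 ⇒ q_{Nadir} = 31/3 − (1/3)q_{Mesa}.
Solving the two reaction functions simultaneously: (1 − (−0.2)(−1/3))q_{Mesa} = 5.1 − 0.2·(31/3), so (14/15)q_{Mesa} = 91/30 and q_{Mesa} = 3.25.
Then q_{Nadir} = 31/3 − (1/3)·3.25 = 9.25.

3.25, 9.25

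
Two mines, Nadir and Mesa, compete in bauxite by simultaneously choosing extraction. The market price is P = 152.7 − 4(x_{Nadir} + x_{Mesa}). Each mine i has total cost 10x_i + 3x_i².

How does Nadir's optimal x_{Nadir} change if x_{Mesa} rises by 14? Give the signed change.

Mine Nadir's profit: π = x_{Nadir}(152.7 − 4(x_{Nadir} + x_{Mesa})) − 10x_{Nadir} − 3x_{Nadir}².
∂π/∂x_{Nadir} = 142.7 − 14x_{Nadir} − 4x_{Mesa} = 0, so x_{Nadir} = 1427/140 − (2/7)x_{Mesa}.
The reaction-function slope is −2/7, so a 14-unit rise in x_{Mesa} moves x_{Nadir} by −2/7 × 14 = −4. Nadir's best response falls — the actions are strategic substitutes.

-4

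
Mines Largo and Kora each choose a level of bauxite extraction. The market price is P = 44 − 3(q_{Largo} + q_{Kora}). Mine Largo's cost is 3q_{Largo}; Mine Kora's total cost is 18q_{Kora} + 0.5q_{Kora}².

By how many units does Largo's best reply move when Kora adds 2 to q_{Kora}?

Mine Largo's profit: π = q_{Largo}(44 − 3(q_{Largo} + q_{Kora})) − 3q_{Largo}.
∂π/∂q_{Largo} = 41 − 6q_{Largo} − 3q_{Kora} = 0, so q_{Largo} = 41/6 − 0.5q_{Kora}.
The reaction-function slope is −0.5, so a 2-unit rise in q_{Kora} moves q_{Largo} by −0.5 × 2 = −1. Largo's best response falls — the actions are strategic substitutes.

-1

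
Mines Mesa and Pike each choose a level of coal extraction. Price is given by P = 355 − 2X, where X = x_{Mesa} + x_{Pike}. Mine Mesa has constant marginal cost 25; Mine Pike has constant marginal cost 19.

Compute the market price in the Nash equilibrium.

133

Mine Mesa's profit: π = x_{Mesa}(355 − 2(x_{Mesa} + x_{Pike})) − 25x_{Mesa}.
∂π/∂x_{Mesa} = 330 − 4x_{Mesa} − 2x_{Pike} = 0, so x_{Mesa} = 82.5 − 0.5x_{Pike}.
By the same steps for Pike: x_{Pike} = 84 − 0.5x_{Mesa}.
Plugging x_{Pike} into Mesa's best response: x_{Mesa} = 82.5 − 0.5(84 − 0.5x_{Mesa}) ⇒ 0.75x_{Mesa} = 40.5, so x_{Mesa} = 54.
Then x_{Pike} = 84 − 0.5·54 = 57.
Equilibrium price: P = 355 − 2·111 = 133.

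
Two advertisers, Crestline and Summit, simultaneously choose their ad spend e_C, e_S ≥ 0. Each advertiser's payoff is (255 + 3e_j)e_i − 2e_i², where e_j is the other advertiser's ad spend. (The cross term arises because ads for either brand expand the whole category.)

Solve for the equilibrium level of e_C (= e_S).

255

Crestline's payoff is (255 + 3e_S)e_C − 2e_C².
∂π/∂e_C = 255 + 3e_S − 4e_C = 0, so e_C = 63.75 + 0.75e_S.
The game is symmetric, so in equilibrium e_S = e_C: the reaction function gives 0.25e_C = 63.75, hence e_C = 255.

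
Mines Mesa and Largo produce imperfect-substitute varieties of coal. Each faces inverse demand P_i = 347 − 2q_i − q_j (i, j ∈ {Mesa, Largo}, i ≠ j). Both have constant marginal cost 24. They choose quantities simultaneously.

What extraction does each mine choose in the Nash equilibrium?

64.6

Mine Mesa's profit: π = q_{Mesa}(347 − 2q_{Mesa} − q_{Largo}) − 24q_{Mesa}.
∂π/∂q_{Mesa} = 323 − 4q_{Mesa} − q_{Largo} = 0 ⇒ q_{Mesa} = 80.75 − 0.25q_{Largo}.
By symmetry q_{Largo} = q_{Mesa}; substituting into the reaction function, 1.25q_{Mesa} = 80.75 and q_{Mesa} = 64.6.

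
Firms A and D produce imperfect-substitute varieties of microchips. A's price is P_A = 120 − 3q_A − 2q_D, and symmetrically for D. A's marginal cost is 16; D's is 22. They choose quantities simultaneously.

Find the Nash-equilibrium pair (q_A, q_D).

Firm A's profit: π = q_A(120 − 3q_A − 2q_D) − 16q_A.
∂π/∂q_A = 104 − 6q_A − 2q_D = 0 ⇒ q_A = 52/3 − (1/3)q_D.
Similarly q_D = 49/3 − (1/3)q_A.
Solving the two reaction functions simultaneously: (1 − (−1/3)(−1/3))q_A = 52/3 − (1/3)·(49/3), so (8/9)q_A = 107/9 and q_A = 13.375.
Then q_D = 49/3 − (1/3)·13.375 = 11.875.

13.375, 11.875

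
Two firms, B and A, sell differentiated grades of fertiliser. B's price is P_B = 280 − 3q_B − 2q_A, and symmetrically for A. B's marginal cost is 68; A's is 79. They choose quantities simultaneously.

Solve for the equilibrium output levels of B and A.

Firm B's profit: π = q_B(280 − 3q_B − 2q_A) − 68q_B.
∂π/∂q_B = 212 − 6q_B − 2q_A = 0 ⇒ q_B = 106/3 − (1/3)q_A.
Similarly q_A = 33.5 − (1/3)q_B.
Solving the two reaction functions simultaneously: (1 − (−1/3)(−1/3))q_B = 106/3 − (1/3)·33.5, so (8/9)q_B = 145/6 and q_B = 27.1875.
Then q_A = 33.5 − (1/3)·27.1875 = 24.4375.

27.1875, 24.4375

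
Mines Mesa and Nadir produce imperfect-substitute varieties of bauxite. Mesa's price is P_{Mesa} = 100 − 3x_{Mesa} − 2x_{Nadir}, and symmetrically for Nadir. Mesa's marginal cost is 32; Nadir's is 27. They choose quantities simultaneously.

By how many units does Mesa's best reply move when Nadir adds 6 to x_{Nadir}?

-2

Mine Mesa's profit: π = x_{Mesa}(100 − 3x_{Mesa} − 2x_{Nadir}) − 32x_{Mesa}.
∂π/∂x_{Mesa} = 68 − 6x_{Mesa} − 2x_{Nadir} = 0 ⇒ x_{Mesa} = 34/3 − (1/3)x_{Nadir}.
The reaction-function slope is −1/3, so a 6-unit rise in x_{Nadir} moves x_{Mesa} by −1/3 × 6 = −2. Mesa's best response falls — the actions are strategic substitutes.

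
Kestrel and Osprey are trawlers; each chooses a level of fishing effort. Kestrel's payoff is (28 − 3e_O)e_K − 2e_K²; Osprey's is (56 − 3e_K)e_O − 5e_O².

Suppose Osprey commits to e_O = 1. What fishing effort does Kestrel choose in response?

Expanding Kestrel's payoff: 28e_K − 3e_Oe_K − 2e_K².
∂π/∂e_K = 28 − 3e_O − 4e_K = 0, so e_K = 7 − 0.75e_O.
At e_O = 1: e_K = 7 − 0.75·1 = 6.25.

6.25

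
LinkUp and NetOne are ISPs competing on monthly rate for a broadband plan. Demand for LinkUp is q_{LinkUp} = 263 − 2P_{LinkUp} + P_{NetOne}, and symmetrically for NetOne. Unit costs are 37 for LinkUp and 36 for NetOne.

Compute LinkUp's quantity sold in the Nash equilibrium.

150.4

LinkUp's profit: π = (P_{LinkUp} − 37)(263 − 2P_{LinkUp} + P_{NetOne}).
∂π/∂P_{LinkUp} = 337 − 4P_{LinkUp} + P_{NetOne} = 0 ⇒ P_{LinkUp} = 84.25 + 0.25P_{NetOne}.
Similarly P_{NetOne} = 83.75 + 0.25P_{LinkUp}.
Substituting the second reaction function into the first: P_{LinkUp} = 84.25 + 0.25(83.75 + 0.25P_{LinkUp}), which gives 0.9375P_{LinkUp} = 105.1875 ⇒ P_{LinkUp} = 112.2.
Then P_{NetOne} = 83.75 + 0.25·112.2 = 111.8.
q_{LinkUp} = 263 − 2·112.2 + 111.8 = 150.4.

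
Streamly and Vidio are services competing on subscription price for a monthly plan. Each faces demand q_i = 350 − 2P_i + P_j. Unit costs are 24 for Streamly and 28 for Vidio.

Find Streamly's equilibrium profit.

23849.28

Streamly's profit: π = (P_{Streamly} − 24)(350 − 2P_{Streamly} + P_{Vidio}).
∂π/∂P_{Streamly} = 398 − 4P_{Streamly} + P_{Vidio} = 0 ⇒ P_{Streamly} = 99.5 + 0.25P_{Vidio}.
Similarly P_{Vidio} = 101.5 + 0.25P_{Streamly}.
Plugging P_{Vidio} into Streamly's best response: P_{Streamly} = 99.5 + 0.25(101.5 + 0.25P_{Streamly}) ⇒ 0.9375P_{Streamly} = 124.875, so P_{Streamly} = 133.2.
Then P_{Vidio} = 101.5 + 0.25·133.2 = 134.8.
q_{Streamly} = 350 − 2·133.2 + 134.8 = 218.4.
Profit = (133.2 − 24)·218.4 = 23849.28.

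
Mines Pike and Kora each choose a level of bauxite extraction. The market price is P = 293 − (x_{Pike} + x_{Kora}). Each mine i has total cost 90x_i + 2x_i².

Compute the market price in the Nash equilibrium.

Mine Pike's profit: π = x_{Pike}(293 − (x_{Pike} + x_{Kora})) − 90x_{Pike} − 2x_{Pike}².
∂π/∂x_{Pike} = 203 − 6x_{Pike} − x_{Kora} = 0, so x_{Pike} = 203/6 − (1/6)x_{Kora}.
By symmetry x_{Kora} = x_{Pike}; substituting into the reaction function, (7/6)x_{Pike} = 203/6 and x_{Pike} = 29.
Equilibrium price: P = 293 − 58 = 235.

235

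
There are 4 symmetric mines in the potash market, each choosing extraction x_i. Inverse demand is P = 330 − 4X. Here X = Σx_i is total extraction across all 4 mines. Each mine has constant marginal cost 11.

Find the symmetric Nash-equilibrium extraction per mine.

15.95

A representative mine's profit is π_i = x_i(330 − 4X) − 11x_i, with X = x_i + Σ_{j≠i} x_j.
First-order condition: 319 − 8x_i − 4Σ_{j≠i} x_j = 0.
In a symmetric equilibrium every mine chooses the same x, so Σ_{j≠i} x_j = 3x. The condition becomes 319 − 20x = 0, giving x = 319/20 = 15.95.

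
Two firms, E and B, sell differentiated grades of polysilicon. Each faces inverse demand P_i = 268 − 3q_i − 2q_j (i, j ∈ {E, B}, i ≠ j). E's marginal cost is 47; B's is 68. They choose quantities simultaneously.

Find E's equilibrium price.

Firm E's profit: π = q_E(268 − 3q_E − 2q_B) − 47q_E.
∂π/∂q_E = 221 − 6q_E − 2q_B = 0 ⇒ q_E = 221/6 − (1/3)q_B.
Similarly q_B = 100/3 − (1/3)q_E.
Plugging q_B into E's best response: q_E = 221/6 − (1/3)(100/3 − (1/3)q_E) ⇒ (8/9)q_E = 463/18, so q_E = 28.9375.
Then q_B = 100/3 − (1/3)·28.9375 = 23.6875.
P_E = 268 − 3·28.9375 − 2·23.6875 = 133.8125.

133.8125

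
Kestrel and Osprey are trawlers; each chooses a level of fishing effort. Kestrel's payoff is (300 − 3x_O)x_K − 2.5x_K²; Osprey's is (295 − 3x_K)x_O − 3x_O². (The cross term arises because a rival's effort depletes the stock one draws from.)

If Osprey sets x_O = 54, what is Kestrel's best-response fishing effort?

Expanding Kestrel's payoff: 300x_K − 3x_Ox_K − 2.5x_K².
∂π/∂x_K = 300 − 3x_O − 5x_K = 0, so x_K = 60 − 0.6x_O.
At x_O = 54: x_K = 60 − 0.6·54 = 27.6.

27.6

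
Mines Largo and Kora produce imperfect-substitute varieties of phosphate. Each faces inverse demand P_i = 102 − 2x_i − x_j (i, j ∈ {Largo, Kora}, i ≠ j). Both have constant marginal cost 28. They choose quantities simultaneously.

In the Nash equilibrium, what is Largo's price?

57.6

Mine Largo's profit: π = x_{Largo}(102 − 2x_{Largo} − x_{Kora}) − 28x_{Largo}.
∂π/∂x_{Largo} = 74 − 4x_{Largo} − x_{Kora} = 0 ⇒ x_{Largo} = 18.5 − 0.25x_{Kora}.
The game is symmetric, so in equilibrium x_{Kora} = x_{Largo}: the reaction function gives 1.25x_{Largo} = 18.5, hence x_{Largo} = 14.8.
P_{Largo} = 102 − 2·14.8 − 14.8 = 57.6.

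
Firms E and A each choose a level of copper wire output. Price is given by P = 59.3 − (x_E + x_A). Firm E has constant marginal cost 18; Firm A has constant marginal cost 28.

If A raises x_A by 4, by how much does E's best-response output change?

-2

Firm E's profit: π = x_E(59.3 − (x_E + x_A)) − 18x_E.
∂π/∂x_E = 41.3 − 2x_E − x_A = 0, so x_E = 20.65 − 0.5x_A.
The reaction-function slope is −0.5, so a 4-unit rise in x_A moves x_E by −0.5 × 4 = −2. E's best response falls — the actions are strategic substitutes.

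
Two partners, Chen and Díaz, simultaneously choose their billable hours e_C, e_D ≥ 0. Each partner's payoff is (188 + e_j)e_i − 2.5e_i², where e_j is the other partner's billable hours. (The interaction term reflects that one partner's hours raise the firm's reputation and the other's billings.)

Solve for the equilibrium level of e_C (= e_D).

Chen's payoff is (188 + e_D)e_C − 2.5e_C².
∂π/∂e_C = 188 + e_D − 5e_C = 0, so e_C = 37.6 + 0.2e_D.
By symmetry e_D = e_C; substituting into the reaction function, 0.8e_C = 37.6 and e_C = 47.

47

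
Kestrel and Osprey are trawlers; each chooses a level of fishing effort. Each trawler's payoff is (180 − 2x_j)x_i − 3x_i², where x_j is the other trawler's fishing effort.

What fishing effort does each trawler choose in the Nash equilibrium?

22.5

Kestrel's payoff is (180 − 2x_O)x_K − 3x_K².
∂π/∂x_K = 180 − 2x_O − 6x_K = 0, so x_K = 30 − (1/3)x_O.
The game is symmetric, so in equilibrium x_O = x_K: the reaction function gives (4/3)x_K = 30, hence x_K = 22.5.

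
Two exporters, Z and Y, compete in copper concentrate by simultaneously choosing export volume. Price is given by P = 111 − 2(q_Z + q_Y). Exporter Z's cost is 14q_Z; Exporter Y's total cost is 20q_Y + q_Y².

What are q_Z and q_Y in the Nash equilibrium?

20, 8.5

Exporter Z's profit: π = q_Z(111 − 2(q_Z + q_Y)) − 14q_Z.
∂π/∂q_Z = 97 − 4q_Z − 2q_Y = 0, so q_Z = 24.25 − 0.5q_Y.
For Y: ∂π/∂q_Y = 91 − 6q_Y − 2q_Z = 0 ⇒ q_Y = 91/6 − (1/3)q_Z.
Substituting the second reaction function into the first: q_Z = 24.25 − 0.5(91/6 − (1/3)q_Z), which gives (5/6)q_Z = 50/3 ⇒ q_Z = 20.
Then q_Y = 91/6 − (1/3)·20 = 8.5.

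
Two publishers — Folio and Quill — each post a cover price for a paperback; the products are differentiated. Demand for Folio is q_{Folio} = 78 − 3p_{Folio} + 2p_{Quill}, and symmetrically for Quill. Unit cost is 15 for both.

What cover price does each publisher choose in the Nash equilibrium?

30.75

Folio's profit: π = (p_{Folio} − 15)(78 − 3p_{Folio} + 2p_{Quill}).
∂π/∂p_{Folio} = 123 − 6p_{Folio} + 2p_{Quill} = 0 ⇒ p_{Folio} = 20.5 + (1/3)p_{Quill}.
Setting p_{Folio} = p_{Quill} in the reaction function: p_{Folio} = 20.5 + (1/3)p_{Folio}, so p_{Folio} = 20.5 / (2/3) = 30.75.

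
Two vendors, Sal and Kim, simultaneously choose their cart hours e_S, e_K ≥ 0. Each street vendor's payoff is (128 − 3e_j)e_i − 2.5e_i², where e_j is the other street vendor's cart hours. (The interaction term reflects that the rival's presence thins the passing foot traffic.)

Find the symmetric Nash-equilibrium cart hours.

16

Sal's payoff is (128 − 3e_K)e_S − 2.5e_S².
∂π/∂e_S = 128 − 3e_K − 5e_S = 0, so e_S = 25.6 − 0.6e_K.
By symmetry e_K = e_S; substituting into the reaction function, 1.6e_S = 25.6 and e_S = 16.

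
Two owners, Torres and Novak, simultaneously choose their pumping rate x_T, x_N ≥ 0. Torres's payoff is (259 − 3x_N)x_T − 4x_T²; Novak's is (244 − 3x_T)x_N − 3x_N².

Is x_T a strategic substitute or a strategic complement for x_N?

Expanding Torres's payoff: 259x_T − 3x_Nx_T − 4x_T².
∂π/∂x_T = 259 − 3x_N − 8x_T = 0, so x_T = 32.375 − 0.375x_N.
The best-response slope dx_T/dx_N = −0.375 < 0: the reaction function is downward-sloping, so the choices are strategic substitutes.

strategic substitutes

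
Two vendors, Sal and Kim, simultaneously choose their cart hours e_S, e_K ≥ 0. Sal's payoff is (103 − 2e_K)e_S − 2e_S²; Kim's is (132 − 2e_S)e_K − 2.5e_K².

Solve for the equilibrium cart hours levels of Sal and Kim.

Expanding Sal's payoff: 103e_S − 2e_Ke_S − 2e_S².
∂π/∂e_S = 103 − 2e_K − 4e_S = 0, so e_S = 25.75 − 0.5e_K.
Likewise for Kim: e_K = 26.4 − 0.4e_S.
Solving the two reaction functions simultaneously: (1 − (−0.5)(−0.4))e_S = 25.75 − 0.5·26.4, so 0.8e_S = 12.55 and e_S = 15.6875.
Then e_K = 26.4 − 0.4·15.6875 = 20.125.

15.6875, 20.125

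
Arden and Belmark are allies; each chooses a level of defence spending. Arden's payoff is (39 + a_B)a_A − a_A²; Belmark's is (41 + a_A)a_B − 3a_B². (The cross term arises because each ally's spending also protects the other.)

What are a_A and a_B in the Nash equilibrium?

Expanding Arden's payoff: 39a_A + a_Ba_A − a_A².
∂π/∂a_A = 39 + a_B − 2a_A = 0, so a_A = 19.5 + 0.5a_B.
Likewise for Belmark: a_B = 41/6 + (1/6)a_A.
Plugging a_B into Arden's best response: a_A = 19.5 + 0.5(41/6 + (1/6)a_A) ⇒ (11/12)a_A = 275/12, so a_A = 25.
Then a_B = 41/6 + (1/6)·25 = 11.

25, 11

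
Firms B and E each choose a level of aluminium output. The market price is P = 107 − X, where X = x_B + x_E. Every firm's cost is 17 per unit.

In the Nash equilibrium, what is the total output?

Firm B's profit: π = x_B(107 − (x_B + x_E)) − 17x_B.
∂π/∂x_B = 90 − 2x_B − x_E = 0, so x_B = 45 − 0.5x_E.
By symmetry x_E = x_B; substituting into the reaction function, 1.5x_B = 45 and x_B = 30.
Total output: 30 + 30 = 60.

60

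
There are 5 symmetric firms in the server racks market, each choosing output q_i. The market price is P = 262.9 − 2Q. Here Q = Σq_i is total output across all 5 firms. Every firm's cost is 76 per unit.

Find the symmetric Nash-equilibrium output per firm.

A representative firm's profit is π_i = q_i(262.9 − 2Q) − 76q_i, with Q = q_i + Σ_{j≠i} q_j.
First-order condition: 186.9 − 4q_i − 2Σ_{j≠i} q_j = 0.
Imposing symmetry (q_j = q for all j) turns Σ_{j≠i} q_j into 4q, so 186.9 = 12q and q = 15.575.

15.575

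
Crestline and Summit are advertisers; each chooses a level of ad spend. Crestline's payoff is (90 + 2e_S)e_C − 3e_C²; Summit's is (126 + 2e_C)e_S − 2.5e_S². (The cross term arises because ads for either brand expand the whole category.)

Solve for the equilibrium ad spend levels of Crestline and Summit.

27, 36

Expanding Crestline's payoff: 90e_C + 2e_Se_C − 3e_C².
∂π/∂e_C = 90 + 2e_S − 6e_C = 0, so e_C = 15 + (1/3)e_S.
Likewise for Summit: e_S = 25.2 + 0.4e_C.
Substituting the second reaction function into the first: e_C = 15 + (1/3)(25.2 + 0.4e_C), which gives (13/15)e_C = 23.4 ⇒ e_C = 27.
Then e_S = 25.2 + 0.4·27 = 36.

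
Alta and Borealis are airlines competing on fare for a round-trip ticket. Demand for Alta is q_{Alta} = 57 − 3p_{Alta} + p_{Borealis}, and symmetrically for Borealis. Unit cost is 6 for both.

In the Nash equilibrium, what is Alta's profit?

Alta's profit: π = (p_{Alta} − 6)(57 − 3p_{Alta} + p_{Borealis}).
∂π/∂p_{Alta} = 75 − 6p_{Alta} + p_{Borealis} = 0 ⇒ p_{Alta} = 12.5 + (1/6)p_{Borealis}.
By symmetry p_{Borealis} = p_{Alta}; substituting into the reaction function, (5/6)p_{Alta} = 12.5 and p_{Alta} = 15.
q_{Alta} = 57 − 3·15 + 15 = 27.
Profit = (15 − 6)·27 = 243.

243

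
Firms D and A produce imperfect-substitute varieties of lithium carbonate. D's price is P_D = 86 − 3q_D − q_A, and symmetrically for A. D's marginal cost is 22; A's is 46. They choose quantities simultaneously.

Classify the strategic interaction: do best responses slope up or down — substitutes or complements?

strategic substitutes

Firm D's profit: π = q_D(86 − 3q_D − q_A) − 22q_D.
∂π/∂q_D = 64 − 6q_D − q_A = 0 ⇒ q_D = 32/3 − (1/6)q_A.
The best-response slope dq_D/dq_A = −1/6 < 0: the reaction function is downward-sloping, so the choices are strategic substitutes.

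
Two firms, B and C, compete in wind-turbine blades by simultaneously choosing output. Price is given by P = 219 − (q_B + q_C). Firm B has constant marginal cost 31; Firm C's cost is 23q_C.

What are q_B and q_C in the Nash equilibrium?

Firm B's profit: π = q_B(219 − (q_B + q_C)) − 31q_B.
∂π/∂q_B = 188 − 2q_B − q_C = 0, so q_B = 94 − 0.5q_C.
By the same steps for C: q_C = 98 − 0.5q_B.
Substituting the second reaction function into the first: q_B = 94 − 0.5(98 − 0.5q_B), which gives 0.75q_B = 45 ⇒ q_B = 60.
Then q_C = 98 − 0.5·60 = 68.

60, 68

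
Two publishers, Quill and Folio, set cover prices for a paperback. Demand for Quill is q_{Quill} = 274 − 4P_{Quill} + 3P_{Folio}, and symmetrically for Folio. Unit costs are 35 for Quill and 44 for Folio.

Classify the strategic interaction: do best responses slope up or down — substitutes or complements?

strategic complements

Quill's profit: π = (P_{Quill} − 35)(274 − 4P_{Quill} + 3P_{Folio}).
∂π/∂P_{Quill} = 414 − 8P_{Quill} + 3P_{Folio} = 0 ⇒ P_{Quill} = 51.75 + 0.375P_{Folio}.
The best-response slope dP_{Quill}/dP_{Folio} = 0.375 > 0: the reaction function is upward-sloping, so the choices are strategic complements.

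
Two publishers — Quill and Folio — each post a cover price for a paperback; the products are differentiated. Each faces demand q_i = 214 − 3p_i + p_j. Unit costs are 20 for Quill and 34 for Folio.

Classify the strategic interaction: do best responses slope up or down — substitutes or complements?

strategic complements

Quill's profit: π = (p_{Quill} − 20)(214 − 3p_{Quill} + p_{Folio}).
∂π/∂p_{Quill} = 274 − 6p_{Quill} + p_{Folio} = 0 ⇒ p_{Quill} = 137/3 + (1/6)p_{Folio}.
The best-response slope dp_{Quill}/dp_{Folio} = 1/6 > 0: the reaction function is upward-sloping, so the choices are strategic complements.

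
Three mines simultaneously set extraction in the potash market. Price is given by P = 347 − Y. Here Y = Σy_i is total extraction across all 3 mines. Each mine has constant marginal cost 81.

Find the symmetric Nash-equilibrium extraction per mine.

66.5

A representative mine's profit is π_i = y_i(347 − Y) − 81y_i, with Y = y_i + Σ_{j≠i} y_j.
First-order condition: 266 − 2y_i − Σ_{j≠i} y_j = 0.
In a symmetric equilibrium every mine chooses the same y, so Σ_{j≠i} y_j = 2y. The condition becomes 266 − 4y = 0, giving y = 266/4 = 66.5.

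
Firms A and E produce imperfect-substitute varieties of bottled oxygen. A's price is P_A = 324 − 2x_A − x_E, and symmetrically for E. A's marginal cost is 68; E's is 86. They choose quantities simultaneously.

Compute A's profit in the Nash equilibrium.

5491.52

Firm A's profit: π = x_A(324 − 2x_A − x_E) − 68x_A.
∂π/∂x_A = 256 − 4x_A − x_E = 0 ⇒ x_A = 64 − 0.25x_E.
Similarly x_E = 59.5 − 0.25x_A.
Plugging x_E into A's best response: x_A = 64 − 0.25(59.5 − 0.25x_A) ⇒ 0.9375x_A = 49.125, so x_A = 52.4.
Then x_E = 59.5 − 0.25·52.4 = 46.4.
P_A = 324 − 2·52.4 − 46.4 = 172.8.
Profit = (172.8 − 68)·52.4 = 5491.52.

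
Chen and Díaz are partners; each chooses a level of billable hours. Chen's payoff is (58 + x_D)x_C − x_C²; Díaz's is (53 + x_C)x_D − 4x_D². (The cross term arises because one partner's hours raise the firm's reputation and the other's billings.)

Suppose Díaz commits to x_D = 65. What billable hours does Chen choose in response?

Expanding Chen's payoff: 58x_C + x_Dx_C − x_C².
∂π/∂x_C = 58 + x_D − 2x_C = 0, so x_C = 29 + 0.5x_D.
At x_D = 65: x_C = 29 + 0.5·65 = 61.5.

61.5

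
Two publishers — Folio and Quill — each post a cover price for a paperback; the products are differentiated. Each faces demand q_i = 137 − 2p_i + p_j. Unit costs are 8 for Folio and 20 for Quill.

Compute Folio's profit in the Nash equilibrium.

3978.32

Folio's profit: π = (p_{Folio} − 8)(137 − 2p_{Folio} + p_{Quill}).
∂π/∂p_{Folio} = 153 − 4p_{Folio} + p_{Quill} = 0 ⇒ p_{Folio} = 38.25 + 0.25p_{Quill}.
Similarly p_{Quill} = 44.25 + 0.25p_{Folio}.
Solving the two reaction functions simultaneously: (1 − (0.25)(0.25))p_{Folio} = 38.25 + 0.25·44.25, so 0.9375p_{Folio} = 49.3125 and p_{Folio} = 52.6.
Then p_{Quill} = 44.25 + 0.25·52.6 = 57.4.
q_{Folio} = 137 − 2·52.6 + 57.4 = 89.2.
Profit = (52.6 − 8)·89.2 = 3978.32.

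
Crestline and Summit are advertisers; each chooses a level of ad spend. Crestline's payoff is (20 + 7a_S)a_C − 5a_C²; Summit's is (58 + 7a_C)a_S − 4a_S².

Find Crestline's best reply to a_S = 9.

8.3

Expanding Crestline's payoff: 20a_C + 7a_Sa_C − 5a_C².
∂π/∂a_C = 20 + 7a_S − 10a_C = 0, so a_C = 2 + 0.7a_S.
At a_S = 9: a_C = 2 + 0.7·9 = 8.3.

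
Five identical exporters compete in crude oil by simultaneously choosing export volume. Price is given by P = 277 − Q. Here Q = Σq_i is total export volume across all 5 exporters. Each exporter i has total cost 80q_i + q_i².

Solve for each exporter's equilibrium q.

A representative exporter's profit is π_i = q_i(277 − Q) − 80q_i − q_i², with Q = q_i + Σ_{j≠i} q_j.
First-order condition: 197 − 4q_i − Σ_{j≠i} q_j = 0.
With identical exporters, set every q_j = q: then 197 − 4q − 4q = 0, i.e. q = 197/8 = 24.625.

24.625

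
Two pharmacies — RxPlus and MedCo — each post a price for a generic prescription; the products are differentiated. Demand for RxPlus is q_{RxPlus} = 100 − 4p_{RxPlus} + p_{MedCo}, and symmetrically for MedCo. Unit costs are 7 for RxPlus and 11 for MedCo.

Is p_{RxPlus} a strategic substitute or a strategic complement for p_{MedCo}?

strategic complements

RxPlus's profit: π = (p_{RxPlus} − 7)(100 − 4p_{RxPlus} + p_{MedCo}).
∂π/∂p_{RxPlus} = 128 − 8p_{RxPlus} + p_{MedCo} = 0 ⇒ p_{RxPlus} = 16 + 0.125p_{MedCo}.
The best-response slope dp_{RxPlus}/dp_{MedCo} = 0.125 > 0: the reaction function is upward-sloping, so the choices are strategic complements.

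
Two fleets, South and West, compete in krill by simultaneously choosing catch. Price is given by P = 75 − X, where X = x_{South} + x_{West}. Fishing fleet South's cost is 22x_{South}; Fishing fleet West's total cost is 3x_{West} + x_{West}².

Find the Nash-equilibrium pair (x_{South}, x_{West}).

20, 13

Fishing fleet South's profit: π = x_{South}(75 − (x_{South} + x_{West})) − 22x_{South}.
∂π/∂x_{South} = 53 − 2x_{South} − x_{West} = 0, so x_{South} = 26.5 − 0.5x_{West}.
For West: ∂π/∂x_{West} = 72 − 4x_{West} − x_{South} = 0 ⇒ x_{West} = 18 − 0.25x_{South}.
Substituting the second reaction function into the first: x_{South} = 26.5 − 0.5(18 − 0.25x_{South}), which gives 0.875x_{South} = 17.5 ⇒ x_{South} = 20.
Then x_{West} = 18 − 0.25·20 = 13.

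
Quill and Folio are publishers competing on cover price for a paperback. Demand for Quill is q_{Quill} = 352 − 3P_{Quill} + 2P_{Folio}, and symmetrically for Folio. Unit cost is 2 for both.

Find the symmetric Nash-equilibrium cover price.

89.5

Quill's profit: π = (P_{Quill} − 2)(352 − 3P_{Quill} + 2P_{Folio}).
∂π/∂P_{Quill} = 358 − 6P_{Quill} + 2P_{Folio} = 0 ⇒ P_{Quill} = 179/3 + (1/3)P_{Folio}.
The game is symmetric, so in equilibrium P_{Folio} = P_{Quill}: the reaction function gives (2/3)P_{Quill} = 179/3, hence P_{Quill} = 89.5.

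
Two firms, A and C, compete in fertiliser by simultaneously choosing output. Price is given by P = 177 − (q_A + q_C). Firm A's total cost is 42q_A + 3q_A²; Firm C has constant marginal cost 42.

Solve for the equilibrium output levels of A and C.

9, 63

Firm A's profit: π = q_A(177 − (q_A + q_C)) − 42q_A − 3q_A².
∂π/∂q_A = 135 − 8q_A − q_C = 0, so q_A = 16.875 − 0.125q_C.
For C: ∂π/∂q_C = 135 − 2q_C − q_A = 0 ⇒ q_C = 67.5 − 0.5q_A.
Plugging q_C into A's best response: q_A = 16.875 − 0.125(67.5 − 0.5q_A) ⇒ 0.9375q_A = 8.4375, so q_A = 9.
Then q_C = 67.5 − 0.5·9 = 63.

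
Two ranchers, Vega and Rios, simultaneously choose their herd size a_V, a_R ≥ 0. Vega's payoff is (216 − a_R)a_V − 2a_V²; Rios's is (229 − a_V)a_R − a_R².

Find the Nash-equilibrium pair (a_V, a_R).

Expanding Vega's payoff: 216a_V − a_Ra_V − 2a_V².
∂π/∂a_V = 216 − a_R − 4a_V = 0, so a_V = 54 − 0.25a_R.
Likewise for Rios: a_R = 114.5 − 0.5a_V.
Substituting the second reaction function into the first: a_V = 54 − 0.25(114.5 − 0.5a_V), which gives 0.875a_V = 25.375 ⇒ a_V = 29.
Then a_R = 114.5 − 0.5·29 = 100.

29, 100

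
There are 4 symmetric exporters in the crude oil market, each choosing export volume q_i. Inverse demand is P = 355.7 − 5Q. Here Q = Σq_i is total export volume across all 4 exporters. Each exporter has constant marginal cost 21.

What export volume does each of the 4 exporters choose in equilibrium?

13.388

A representative exporter's profit is π_i = q_i(355.7 − 5Q) − 21q_i, with Q = q_i + Σ_{j≠i} q_j.
First-order condition: 334.7 − 10q_i − 5Σ_{j≠i} q_j = 0.
Imposing symmetry (q_j = q for all j) turns Σ_{j≠i} q_j into 3q, so 334.7 = 25q and q = 13.388.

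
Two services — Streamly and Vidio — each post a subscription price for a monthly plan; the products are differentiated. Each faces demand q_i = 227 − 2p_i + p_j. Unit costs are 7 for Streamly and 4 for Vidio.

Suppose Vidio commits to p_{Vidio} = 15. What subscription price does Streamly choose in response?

Streamly's profit: π = (p_{Streamly} − 7)(227 − 2p_{Streamly} + p_{Vidio}).
∂π/∂p_{Streamly} = 241 − 4p_{Streamly} + p_{Vidio} = 0 ⇒ p_{Streamly} = 60.25 + 0.25p_{Vidio}.
At p_{Vidio} = 15: p_{Streamly} = 60.25 + 0.25·15 = 64.

64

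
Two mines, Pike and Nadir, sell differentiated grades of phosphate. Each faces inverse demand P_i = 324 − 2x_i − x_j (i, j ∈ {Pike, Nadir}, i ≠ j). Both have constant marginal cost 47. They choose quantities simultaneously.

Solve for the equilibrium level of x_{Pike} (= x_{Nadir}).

55.4

Mine Pike's profit: π = x_{Pike}(324 − 2x_{Pike} − x_{Nadir}) − 47x_{Pike}.
∂π/∂x_{Pike} = 277 − 4x_{Pike} − x_{Nadir} = 0 ⇒ x_{Pike} = 69.25 − 0.25x_{Nadir}.
Setting x_{Pike} = x_{Nadir} in the reaction function: x_{Pike} = 69.25 − 0.25x_{Pike}, so x_{Pike} = 69.25 / 1.25 = 55.4.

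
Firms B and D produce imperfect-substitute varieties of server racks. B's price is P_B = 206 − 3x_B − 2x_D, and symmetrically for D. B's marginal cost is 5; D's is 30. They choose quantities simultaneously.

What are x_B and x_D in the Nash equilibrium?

Firm B's profit: π = x_B(206 − 3x_B − 2x_D) − 5x_B.
∂π/∂x_B = 201 − 6x_B − 2x_D = 0 ⇒ x_B = 33.5 − (1/3)x_D.
Similarly x_D = 88/3 − (1/3)x_B.
Plugging x_D into B's best response: x_B = 33.5 − (1/3)(88/3 − (1/3)x_B) ⇒ (8/9)x_B = 427/18, so x_B = 26.6875.
Then x_D = 88/3 − (1/3)·26.6875 = 20.4375.

26.6875, 20.4375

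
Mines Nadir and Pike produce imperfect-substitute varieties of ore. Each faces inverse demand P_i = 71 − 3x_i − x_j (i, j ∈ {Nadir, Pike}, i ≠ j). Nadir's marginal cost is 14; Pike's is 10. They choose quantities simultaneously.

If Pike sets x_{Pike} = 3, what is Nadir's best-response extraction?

Mine Nadir's profit: π = x_{Nadir}(71 − 3x_{Nadir} − x_{Pike}) − 14x_{Nadir}.
∂π/∂x_{Nadir} = 57 − 6x_{Nadir} − x_{Pike} = 0 ⇒ x_{Nadir} = 9.5 − (1/6)x_{Pike}.
At x_{Pike} = 3: x_{Nadir} = 9.5 − (1/6)·3 = 9.

9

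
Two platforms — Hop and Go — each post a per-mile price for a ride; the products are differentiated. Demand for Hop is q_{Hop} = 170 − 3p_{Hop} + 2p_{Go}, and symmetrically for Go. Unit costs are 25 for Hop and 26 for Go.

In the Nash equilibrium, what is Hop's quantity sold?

109.3125

Hop's profit: π = (p_{Hop} − 25)(170 − 3p_{Hop} + 2p_{Go}).
∂π/∂p_{Hop} = 245 − 6p_{Hop} + 2p_{Go} = 0 ⇒ p_{Hop} = 245/6 + (1/3)p_{Go}.
Similarly p_{Go} = 124/3 + (1/3)p_{Hop}.
Substituting the second reaction function into the first: p_{Hop} = 245/6 + (1/3)(124/3 + (1/3)p_{Hop}), which gives (8/9)p_{Hop} = 983/18 ⇒ p_{Hop} = 61.4375.
Then p_{Go} = 124/3 + (1/3)·61.4375 = 61.8125.
q_{Hop} = 170 − 3·61.4375 + 2·61.8125 = 109.3125.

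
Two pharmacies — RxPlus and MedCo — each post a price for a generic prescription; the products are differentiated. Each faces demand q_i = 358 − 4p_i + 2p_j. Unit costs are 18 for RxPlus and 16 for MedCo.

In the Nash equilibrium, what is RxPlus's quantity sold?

RxPlus's profit: π = (p_{RxPlus} − 18)(358 − 4p_{RxPlus} + 2p_{MedCo}).
∂π/∂p_{RxPlus} = 430 − 8p_{RxPlus} + 2p_{MedCo} = 0 ⇒ p_{RxPlus} = 53.75 + 0.25p_{MedCo}.
Similarly p_{MedCo} = 52.75 + 0.25p_{RxPlus}.
Solving the two reaction functions simultaneously: (1 − (0.25)(0.25))p_{RxPlus} = 53.75 + 0.25·52.75, so 0.9375p_{RxPlus} = 66.9375 and p_{RxPlus} = 71.4.
Then p_{MedCo} = 52.75 + 0.25·71.4 = 70.6.
q_{RxPlus} = 358 − 4·71.4 + 2·70.6 = 213.6.

213.6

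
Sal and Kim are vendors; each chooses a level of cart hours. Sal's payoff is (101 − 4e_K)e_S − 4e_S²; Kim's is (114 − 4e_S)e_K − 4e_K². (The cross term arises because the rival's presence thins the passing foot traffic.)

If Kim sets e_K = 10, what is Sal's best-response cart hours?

Expanding Sal's payoff: 101e_S − 4e_Ke_S − 4e_S².
∂π/∂e_S = 101 − 4e_K − 8e_S = 0, so e_S = 12.625 − 0.5e_K.
At e_K = 10: e_S = 12.625 − 0.5·10 = 7.625.

7.625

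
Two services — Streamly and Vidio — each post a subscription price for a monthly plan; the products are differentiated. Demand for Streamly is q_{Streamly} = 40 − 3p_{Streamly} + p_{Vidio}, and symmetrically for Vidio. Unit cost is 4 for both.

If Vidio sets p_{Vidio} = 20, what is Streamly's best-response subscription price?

12

Streamly's profit: π = (p_{Streamly} − 4)(40 − 3p_{Streamly} + p_{Vidio}).
∂π/∂p_{Streamly} = 52 − 6p_{Streamly} + p_{Vidio} = 0 ⇒ p_{Streamly} = 26/3 + (1/6)p_{Vidio}.
At p_{Vidio} = 20: p_{Streamly} = 26/3 + (1/6)·20 = 12.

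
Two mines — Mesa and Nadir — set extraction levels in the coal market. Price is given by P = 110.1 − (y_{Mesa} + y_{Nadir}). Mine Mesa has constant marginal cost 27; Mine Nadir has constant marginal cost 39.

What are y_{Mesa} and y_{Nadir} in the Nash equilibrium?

31.7, 19.7

Mine Mesa's profit: π = y_{Mesa}(110.1 − (y_{Mesa} + y_{Nadir})) − 27y_{Mesa}.
∂π/∂y_{Mesa} = 83.1 − 2y_{Mesa} − y_{Nadir} = 0, so y_{Mesa} = 41.55 − 0.5y_{Nadir}.
By the same steps for Nadir: y_{Nadir} = 35.55 − 0.5y_{Mesa}.
Solving the two reaction functions simultaneously: (1 − (−0.5)(−0.5))y_{Mesa} = 41.55 − 0.5·35.55, so 0.75y_{Mesa} = 23.775 and y_{Mesa} = 31.7.
Then y_{Nadir} = 35.55 − 0.5·31.7 = 19.7.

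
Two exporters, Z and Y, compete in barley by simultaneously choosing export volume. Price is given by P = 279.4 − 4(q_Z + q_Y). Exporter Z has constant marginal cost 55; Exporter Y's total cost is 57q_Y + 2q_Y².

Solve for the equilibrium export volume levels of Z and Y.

22.54, 11.02

Exporter Z's profit: π = q_Z(279.4 − 4(q_Z + q_Y)) − 55q_Z.
∂π/∂q_Z = 224.4 − 8q_Z − 4q_Y = 0, so q_Z = 28.05 − 0.5q_Y.
For Y: ∂π/∂q_Y = 222.4 − 12q_Y − 4q_Z = 0 ⇒ q_Y = 278/15 − (1/3)q_Z.
Plugging q_Y into Z's best response: q_Z = 28.05 − 0.5(278/15 − (1/3)q_Z) ⇒ (5/6)q_Z = 1127/60, so q_Z = 22.54.
Then q_Y = 278/15 − (1/3)·22.54 = 11.02.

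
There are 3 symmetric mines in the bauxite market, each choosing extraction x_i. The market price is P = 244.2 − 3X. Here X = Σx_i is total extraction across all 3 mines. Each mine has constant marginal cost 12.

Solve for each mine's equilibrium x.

19.35

A representative mine's profit is π_i = x_i(244.2 − 3X) − 12x_i, with X = x_i + Σ_{j≠i} x_j.
First-order condition: 232.2 − 6x_i − 3Σ_{j≠i} x_j = 0.
Imposing symmetry (x_j = x for all j) turns Σ_{j≠i} x_j into 2x, so 232.2 = 12x and x = 19.35.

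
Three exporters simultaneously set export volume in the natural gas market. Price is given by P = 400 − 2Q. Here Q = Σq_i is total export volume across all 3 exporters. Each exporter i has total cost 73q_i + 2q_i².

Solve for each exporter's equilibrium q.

A representative exporter's profit is π_i = q_i(400 − 2Q) − 73q_i − 2q_i², with Q = q_i + Σ_{j≠i} q_j.
First-order condition: 327 − 8q_i − 2Σ_{j≠i} q_j = 0.
Imposing symmetry (q_j = q for all j) turns Σ_{j≠i} q_j into 2q, so 327 = 12q and q = 27.25.

27.25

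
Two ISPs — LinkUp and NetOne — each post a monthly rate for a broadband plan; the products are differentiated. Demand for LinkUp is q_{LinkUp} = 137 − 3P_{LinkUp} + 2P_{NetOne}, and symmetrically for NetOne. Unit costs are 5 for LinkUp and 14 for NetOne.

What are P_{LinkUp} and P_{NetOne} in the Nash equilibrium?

39.6875, 43.0625

LinkUp's profit: π = (P_{LinkUp} − 5)(137 − 3P_{LinkUp} + 2P_{NetOne}).
∂π/∂P_{LinkUp} = 152 − 6P_{LinkUp} + 2P_{NetOne} = 0 ⇒ P_{LinkUp} = 76/3 + (1/3)P_{NetOne}.
Similarly P_{NetOne} = 179/6 + (1/3)P_{LinkUp}.
Solving the two reaction functions simultaneously: (1 − (1/3)(1/3))P_{LinkUp} = 76/3 + (1/3)·(179/6), so (8/9)P_{LinkUp} = 635/18 and P_{LinkUp} = 39.6875.
Then P_{NetOne} = 179/6 + (1/3)·39.6875 = 43.0625.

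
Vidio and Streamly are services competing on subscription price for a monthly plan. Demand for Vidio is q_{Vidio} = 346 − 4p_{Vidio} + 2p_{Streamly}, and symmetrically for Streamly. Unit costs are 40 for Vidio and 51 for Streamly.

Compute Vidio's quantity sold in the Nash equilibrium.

183.2

Vidio's profit: π = (p_{Vidio} − 40)(346 − 4p_{Vidio} + 2p_{Streamly}).
∂π/∂p_{Vidio} = 506 − 8p_{Vidio} + 2p_{Streamly} = 0 ⇒ p_{Vidio} = 63.25 + 0.25p_{Streamly}.
Similarly p_{Streamly} = 68.75 + 0.25p_{Vidio}.
Plugging p_{Streamly} into Vidio's best response: p_{Vidio} = 63.25 + 0.25(68.75 + 0.25p_{Vidio}) ⇒ 0.9375p_{Vidio} = 80.4375, so p_{Vidio} = 85.8.
Then p_{Streamly} = 68.75 + 0.25·85.8 = 90.2.
q_{Vidio} = 346 − 4·85.8 + 2·90.2 = 183.2.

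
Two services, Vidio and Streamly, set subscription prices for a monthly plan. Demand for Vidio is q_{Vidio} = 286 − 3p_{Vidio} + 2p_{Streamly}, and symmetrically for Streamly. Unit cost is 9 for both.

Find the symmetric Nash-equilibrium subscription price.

78.25

Vidio's profit: π = (p_{Vidio} − 9)(286 − 3p_{Vidio} + 2p_{Streamly}).
∂π/∂p_{Vidio} = 313 − 6p_{Vidio} + 2p_{Streamly} = 0 ⇒ p_{Vidio} = 313/6 + (1/3)p_{Streamly}.
The game is symmetric, so in equilibrium p_{Streamly} = p_{Vidio}: the reaction function gives (2/3)p_{Vidio} = 313/6, hence p_{Vidio} = 78.25.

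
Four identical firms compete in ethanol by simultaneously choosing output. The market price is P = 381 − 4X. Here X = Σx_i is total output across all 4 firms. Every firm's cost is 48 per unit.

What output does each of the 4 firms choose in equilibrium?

16.65

A representative firm's profit is π_i = x_i(381 − 4X) − 48x_i, with X = x_i + Σ_{j≠i} x_j.
First-order condition: 333 − 8x_i − 4Σ_{j≠i} x_j = 0.
Imposing symmetry (x_j = x for all j) turns Σ_{j≠i} x_j into 3x, so 333 = 20x and x = 16.65.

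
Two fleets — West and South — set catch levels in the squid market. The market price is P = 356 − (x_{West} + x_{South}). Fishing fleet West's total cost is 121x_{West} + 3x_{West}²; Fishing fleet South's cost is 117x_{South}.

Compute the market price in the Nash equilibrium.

Fishing fleet West's profit: π = x_{West}(356 − (x_{West} + x_{South})) − 121x_{West} − 3x_{West}².
∂π/∂x_{West} = 235 − 8x_{West} − x_{South} = 0, so x_{West} = 29.375 − 0.125x_{South}.
For South: ∂π/∂x_{South} = 239 − 2x_{South} − x_{West} = 0 ⇒ x_{South} = 119.5 − 0.5x_{West}.
Plugging x_{South} into West's best response: x_{West} = 29.375 − 0.125(119.5 − 0.5x_{West}) ⇒ 0.9375x_{West} = 14.4375, so x_{West} = 15.4.
Then x_{South} = 119.5 − 0.5·15.4 = 111.8.
Equilibrium price: P = 356 − 127.2 = 228.8.

228.8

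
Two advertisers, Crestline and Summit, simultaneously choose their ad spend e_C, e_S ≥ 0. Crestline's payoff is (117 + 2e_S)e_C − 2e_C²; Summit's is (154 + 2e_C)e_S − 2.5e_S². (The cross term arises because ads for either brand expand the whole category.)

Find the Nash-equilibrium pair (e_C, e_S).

55.8125, 53.125

Expanding Crestline's payoff: 117e_C + 2e_Se_C − 2e_C².
∂π/∂e_C = 117 + 2e_S − 4e_C = 0, so e_C = 29.25 + 0.5e_S.
Likewise for Summit: e_S = 30.8 + 0.4e_C.
Solving the two reaction functions simultaneously: (1 − (0.5)(0.4))e_C = 29.25 + 0.5·30.8, so 0.8e_C = 44.65 and e_C = 55.8125.
Then e_S = 30.8 + 0.4·55.8125 = 53.125.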